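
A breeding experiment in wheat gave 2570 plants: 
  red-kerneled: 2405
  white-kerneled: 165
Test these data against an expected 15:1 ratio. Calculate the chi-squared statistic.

Total ratio parts = 16. Expected numbers out of 2570:
  red-kerneled: 2570 × 15/16 = 2409.375
  white-kerneled: 2570 × 1/16 = 160.625
χ² = Σ (O − E)² / E
  red-kerneled: (2405 − 2409.375)² / 2409.375 = 0.0079
  white-kerneled: (165 − 160.625)² / 160.625 = 0.1192
χ² = 0.0079 + 0.1192 = 0.1271 ≈ 0.127

0.127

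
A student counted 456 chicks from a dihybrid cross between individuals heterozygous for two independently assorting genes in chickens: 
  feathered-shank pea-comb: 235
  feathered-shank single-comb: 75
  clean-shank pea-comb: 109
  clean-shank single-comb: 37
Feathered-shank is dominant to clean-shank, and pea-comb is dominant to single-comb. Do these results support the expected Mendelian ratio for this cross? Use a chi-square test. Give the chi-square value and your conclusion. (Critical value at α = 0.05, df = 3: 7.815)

A dihybrid F₂ with independent assortment and complete dominance at both loci gives a 9:3:3:1 phenotypic ratio.
The 9:3:3:1 ratio has 16 parts, so with N = 456 the expected counts are:
  feathered-shank pea-comb: 456 × 9/16 = 256.5
  feathered-shank single-comb: 456 × 3/16 = 85.5
  clean-shank pea-comb: 456 × 3/16 = 85.5
  clean-shank single-comb: 456 × 1/16 = 28.5
χ² = Σ (O − E)² / E
  feathered-shank pea-comb: (235 − 256.5)² / 256.5 = 1.8021
  feathered-shank single-comb: (75 − 85.5)² / 85.5 = 1.2895
  clean-shank pea-comb: (109 − 85.5)² / 85.5 = 6.4591
  clean-shank single-comb: (37 − 28.5)² / 28.5 = 2.5351
χ² = 1.8021 + 1.2895 + 6.4591 + 2.5351 = 12.0858 ≈ 12.086
Degrees of freedom = 4 − 1 = 3; critical value at α = 0.05 is 7.815.
Since 12.086 > 7.815, we reject the null hypothesis — the data do not fit the 9:3:3:1 ratio.

12.086; not consistent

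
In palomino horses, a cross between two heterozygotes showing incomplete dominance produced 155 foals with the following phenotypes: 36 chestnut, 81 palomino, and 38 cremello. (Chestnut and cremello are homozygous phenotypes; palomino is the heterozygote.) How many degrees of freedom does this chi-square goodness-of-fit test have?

With incomplete dominance, a heterozygote × heterozygote cross gives a 1:2:1 phenotypic ratio.
A goodness-of-fit test with 3 phenotype classes has df = 3 − 1 = 2.

2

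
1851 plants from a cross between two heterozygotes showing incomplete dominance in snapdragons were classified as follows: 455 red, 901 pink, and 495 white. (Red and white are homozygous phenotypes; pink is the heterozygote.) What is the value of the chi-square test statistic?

With incomplete dominance, a heterozygote × heterozygote cross gives a 1:2:1 phenotypic ratio.
Expected counts for N = 1851 under a 1:2:1 ratio (total parts = 4):
  red: 1851 × 1/4 = 462.75
  pink: 1851 × 2/4 = 925.5
  white: 1851 × 1/4 = 462.75
χ² = Σ (O − E)² / E
  red: (455 − 462.75)² / 462.75 = 0.1298
  pink: (901 − 925.5)² / 925.5 = 0.6486
  white: (495 − 462.75)² / 462.75 = 2.2476
χ² = 0.1298 + 0.6486 + 2.2476 = 3.026

3.026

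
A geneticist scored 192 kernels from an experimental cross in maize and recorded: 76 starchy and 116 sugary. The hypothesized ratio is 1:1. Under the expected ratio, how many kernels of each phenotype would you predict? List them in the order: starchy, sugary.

Under the 1:1 hypothesis (Σ ratio = 2, N = 192):
  starchy: 192 × 1/2 = 96
  sugary: 192 × 1/2 = 96

96, 96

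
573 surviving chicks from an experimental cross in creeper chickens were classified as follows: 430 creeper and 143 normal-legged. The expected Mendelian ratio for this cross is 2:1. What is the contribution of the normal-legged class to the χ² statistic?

12.063

Under the 2:1 hypothesis (Σ ratio = 3, N = 573):
  creeper: 573 × 2/3 = 382
  normal-legged: 573 × 1/3 = 191
Contribution of normal-legged: (143 − 191)² / 191 = 12.0628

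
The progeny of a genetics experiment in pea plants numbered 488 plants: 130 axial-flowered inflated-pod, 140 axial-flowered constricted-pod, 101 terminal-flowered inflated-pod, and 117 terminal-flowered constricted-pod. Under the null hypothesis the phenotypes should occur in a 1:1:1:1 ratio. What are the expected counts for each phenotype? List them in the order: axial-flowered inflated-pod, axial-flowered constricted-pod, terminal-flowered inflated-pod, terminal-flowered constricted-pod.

Total ratio parts = 4. Expected numbers out of 488:
  axial-flowered inflated-pod: 488 × 1/4 = 122
  axial-flowered constricted-pod: 488 × 1/4 = 122
  terminal-flowered inflated-pod: 488 × 1/4 = 122
  terminal-flowered constricted-pod: 488 × 1/4 = 122

122, 122, 122, 122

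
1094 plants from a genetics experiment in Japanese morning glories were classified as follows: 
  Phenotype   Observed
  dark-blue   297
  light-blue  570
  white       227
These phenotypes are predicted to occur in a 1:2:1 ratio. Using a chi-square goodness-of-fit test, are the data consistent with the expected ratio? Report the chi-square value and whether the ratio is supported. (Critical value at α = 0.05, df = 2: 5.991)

10.892; not consistent

Total ratio parts = 4. Expected numbers out of 1094:
  dark-blue: 1094 × 1/4 = 273.5
  light-blue: 1094 × 2/4 = 547
  white: 1094 × 1/4 = 273.5
χ² = Σ (O − E)² / E
  dark-blue: (297 − 273.5)² / 273.5 = 2.0192
  light-blue: (570 − 547)² / 547 = 0.9671
  white: (227 − 273.5)² / 273.5 = 7.9059
χ² = 2.0192 + 0.9671 + 7.9059 = 10.8922 ≈ 10.892
Degrees of freedom = 3 − 1 = 2; critical value at α = 0.05 is 5.991.
Since 10.892 > 5.991, we reject the null hypothesis — the data do not fit the 1:2:1 ratio.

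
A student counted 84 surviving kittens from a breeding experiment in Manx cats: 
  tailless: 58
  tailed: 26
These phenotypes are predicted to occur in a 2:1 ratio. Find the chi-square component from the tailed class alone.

Expected counts for N = 84 under a 2:1 ratio (total parts = 3):
  tailless: 84 × 2/3 = 56
  tailed: 84 × 1/3 = 28
Contribution of tailed: (26 − 28)² / 28 = 0.1429

0.143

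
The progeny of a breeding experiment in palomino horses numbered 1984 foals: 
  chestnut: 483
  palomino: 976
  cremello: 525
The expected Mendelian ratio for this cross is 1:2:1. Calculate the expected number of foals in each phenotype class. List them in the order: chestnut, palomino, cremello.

The 1:2:1 ratio has 4 parts, so with N = 1984 the expected counts are:
  chestnut: 1984 × 1/4 = 496
  palomino: 1984 × 2/4 = 992
  cremello: 1984 × 1/4 = 496

496, 992, 496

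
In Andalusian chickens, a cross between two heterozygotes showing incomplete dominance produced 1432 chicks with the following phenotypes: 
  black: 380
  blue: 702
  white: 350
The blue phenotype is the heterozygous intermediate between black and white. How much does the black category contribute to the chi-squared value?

1.352

With incomplete dominance, a heterozygote × heterozygote cross gives a 1:2:1 phenotypic ratio.
Expected counts for N = 1432 under a 1:2:1 ratio (total parts = 4):
  black: 1432 × 1/4 = 358
  blue: 1432 × 2/4 = 716
  white: 1432 × 1/4 = 358
Contribution of black: (380 − 358)² / 358 = 1.3520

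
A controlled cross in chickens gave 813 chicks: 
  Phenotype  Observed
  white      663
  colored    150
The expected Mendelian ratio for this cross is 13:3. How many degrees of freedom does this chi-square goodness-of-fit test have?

1

A goodness-of-fit test with 2 phenotype classes has df = 2 − 1 = 1.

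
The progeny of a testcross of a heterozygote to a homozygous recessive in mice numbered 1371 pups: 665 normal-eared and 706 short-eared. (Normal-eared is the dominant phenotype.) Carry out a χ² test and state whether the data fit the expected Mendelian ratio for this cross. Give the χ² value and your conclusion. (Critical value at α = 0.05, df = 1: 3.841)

1.226; consistent

A testcross of a heterozygote (Aa × aa) gives a 1:1 phenotypic ratio.
Expected counts for N = 1371 under a 1:1 ratio (total parts = 2):
  normal-eared: 1371 × 1/2 = 685.5
  short-eared: 1371 × 1/2 = 685.5
χ² = Σ (O − E)² / E
  normal-eared: (665 − 685.5)² / 685.5 = 0.6131
  short-eared: (706 − 685.5)² / 685.5 = 0.6131
χ² = 0.6131 + 0.6131 = 1.2262 ≈ 1.226
Degrees of freedom = 2 − 1 = 1; critical value at α = 0.05 is 3.841.
Since 1.226 < 3.841, we fail to reject the null hypothesis — the data are consistent with the 1:1 ratio.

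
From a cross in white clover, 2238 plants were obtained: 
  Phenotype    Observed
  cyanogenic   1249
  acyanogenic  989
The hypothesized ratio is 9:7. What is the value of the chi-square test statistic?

0.177

Expected counts for N = 2238 under a 9:7 ratio (total parts = 16):
  cyanogenic: 2238 × 9/16 = 1258.875
  acyanogenic: 2238 × 7/16 = 979.125
χ² = Σ (O − E)² / E
  cyanogenic: (1249 − 1258.875)² / 1258.875 = 0.0775
  acyanogenic: (989 − 979.125)² / 979.125 = 0.0996
χ² = 0.0775 + 0.0996 = 0.1771 ≈ 0.177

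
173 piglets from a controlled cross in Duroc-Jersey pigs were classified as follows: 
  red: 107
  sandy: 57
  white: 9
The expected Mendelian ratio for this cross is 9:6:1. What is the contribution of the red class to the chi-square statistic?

Under the 9:6:1 hypothesis (Σ ratio = 16, N = 173):
  red: 173 × 9/16 = 97.3125
  sandy: 173 × 6/16 = 64.875
  white: 173 × 1/16 = 10.8125
Contribution of red: (107 − 97.3125)² / 97.3125 = 0.9644

0.964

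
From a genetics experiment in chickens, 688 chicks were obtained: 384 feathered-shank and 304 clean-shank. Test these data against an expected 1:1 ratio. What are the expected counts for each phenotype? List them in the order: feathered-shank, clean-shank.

344, 344

Under the 1:1 hypothesis (Σ ratio = 2, N = 688):
  feathered-shank: 688 × 1/2 = 344
  clean-shank: 688 × 1/2 = 344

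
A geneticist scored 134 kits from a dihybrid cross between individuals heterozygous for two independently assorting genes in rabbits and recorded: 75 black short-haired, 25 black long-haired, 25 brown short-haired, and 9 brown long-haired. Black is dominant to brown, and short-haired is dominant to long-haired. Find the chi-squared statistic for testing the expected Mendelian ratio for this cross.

A dihybrid F₂ with independent assortment and complete dominance at both loci gives a 9:3:3:1 phenotypic ratio.
The 9:3:3:1 ratio has 16 parts, so with N = 134 the expected counts are:
  black short-haired: 134 × 9/16 = 75.375
  black long-haired: 134 × 3/16 = 25.125
  brown short-haired: 134 × 3/16 = 25.125
  brown long-haired: 134 × 1/16 = 8.375
χ² = Σ (O − E)² / E
  black short-haired: (75 − 75.375)² / 75.375 = 0.0019
  black long-haired: (25 − 25.125)² / 25.125 = 0.0006
  brown short-haired: (25 − 25.125)² / 25.125 = 0.0006
  brown long-haired: (9 − 8.375)² / 8.375 = 0.0466
χ² = 0.0019 + 0.0006 + 0.0006 + 0.0466 = 0.0497 ≈ 0.050

0.050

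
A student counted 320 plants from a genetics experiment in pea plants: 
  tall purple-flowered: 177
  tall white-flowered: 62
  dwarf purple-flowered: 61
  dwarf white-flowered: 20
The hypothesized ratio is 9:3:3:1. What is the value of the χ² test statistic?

0.133

Expected counts for N = 320 under a 9:3:3:1 ratio (total parts = 16):
  tall purple-flowered: 320 × 9/16 = 180
  tall white-flowered: 320 × 3/16 = 60
  dwarf purple-flowered: 320 × 3/16 = 60
  dwarf white-flowered: 320 × 1/16 = 20
χ² = Σ (O − E)² / E
  tall purple-flowered: (177 − 180)² / 180 = 0.0500
  tall white-flowered: (62 − 60)² / 60 = 0.0667
  dwarf purple-flowered: (61 − 60)² / 60 = 0.0167
  dwarf white-flowered: (20 − 20)² / 20 = 0.0000
χ² = 0.0500 + 0.0667 + 0.0167 + 0.0000 = 0.1334 ≈ 0.133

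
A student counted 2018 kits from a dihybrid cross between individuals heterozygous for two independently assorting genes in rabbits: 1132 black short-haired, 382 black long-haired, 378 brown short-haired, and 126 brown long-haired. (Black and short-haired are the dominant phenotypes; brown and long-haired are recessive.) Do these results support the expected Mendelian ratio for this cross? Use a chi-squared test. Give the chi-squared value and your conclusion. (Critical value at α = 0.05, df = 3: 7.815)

A dihybrid F₂ with independent assortment and complete dominance at both loci gives a 9:3:3:1 phenotypic ratio.
Expected counts for N = 2018 under a 9:3:3:1 ratio (total parts = 16):
  black short-haired: 2018 × 9/16 = 1135.125
  black long-haired: 2018 × 3/16 = 378.375
  brown short-haired: 2018 × 3/16 = 378.375
  brown long-haired: 2018 × 1/16 = 126.125
χ² = Σ (O − E)² / E
  black short-haired: (1132 − 1135.125)² / 1135.125 = 0.0086
  black long-haired: (382 − 378.375)² / 378.375 = 0.0347
  brown short-haired: (378 − 378.375)² / 378.375 = 0.0004
  brown long-haired: (126 − 126.125)² / 126.125 = 0.0001
χ² = 0.0086 + 0.0347 + 0.0004 + 0.0001 = 0.0438 ≈ 0.044
Degrees of freedom = 4 − 1 = 3; critical value at α = 0.05 is 7.815.
Since 0.044 < 7.815, we fail to reject the null hypothesis — the data are consistent with the 9:3:3:1 ratio.

0.044; consistent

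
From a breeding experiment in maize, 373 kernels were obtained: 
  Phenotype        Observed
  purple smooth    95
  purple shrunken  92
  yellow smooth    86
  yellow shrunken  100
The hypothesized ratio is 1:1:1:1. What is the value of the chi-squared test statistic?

The 1:1:1:1 ratio has 4 parts, so with N = 373 the expected counts are:
  purple smooth: 373 × 1/4 = 93.25
  purple shrunken: 373 × 1/4 = 93.25
  yellow smooth: 373 × 1/4 = 93.25
  yellow shrunken: 373 × 1/4 = 93.25
χ² = Σ (O − E)² / E
  purple smooth: (95 − 93.25)² / 93.25 = 0.0328
  purple shrunken: (92 − 93.25)² / 93.25 = 0.0168
  yellow smooth: (86 − 93.25)² / 93.25 = 0.5637
  yellow shrunken: (100 − 93.25)² / 93.25 = 0.4886
χ² = 0.0328 + 0.0168 + 0.5637 + 0.4886 = 1.1019 ≈ 1.102

1.102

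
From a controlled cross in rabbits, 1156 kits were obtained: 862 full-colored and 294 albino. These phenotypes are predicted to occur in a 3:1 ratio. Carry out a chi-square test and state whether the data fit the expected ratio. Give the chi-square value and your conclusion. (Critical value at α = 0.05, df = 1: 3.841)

Expected counts for N = 1156 under a 3:1 ratio (total parts = 4):
  full-colored: 1156 × 3/4 = 867
  albino: 1156 × 1/4 = 289
χ² = Σ (O − E)² / E
  full-colored: (862 − 867)² / 867 = 0.0288
  albino: (294 − 289)² / 289 = 0.0865
χ² = 0.0288 + 0.0865 = 0.1153 ≈ 0.115
Degrees of freedom = 2 − 1 = 1; critical value at α = 0.05 is 3.841.
Since 0.115 < 3.841, we fail to reject the null hypothesis — the data are consistent with the 3:1 ratio.

0.115; consistent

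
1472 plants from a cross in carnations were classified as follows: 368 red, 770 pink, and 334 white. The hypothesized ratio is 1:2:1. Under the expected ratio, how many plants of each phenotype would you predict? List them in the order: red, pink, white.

Total ratio parts = 4. Expected numbers out of 1472:
  red: 1472 × 1/4 = 368
  pink: 1472 × 2/4 = 736
  white: 1472 × 1/4 = 368

368, 736, 368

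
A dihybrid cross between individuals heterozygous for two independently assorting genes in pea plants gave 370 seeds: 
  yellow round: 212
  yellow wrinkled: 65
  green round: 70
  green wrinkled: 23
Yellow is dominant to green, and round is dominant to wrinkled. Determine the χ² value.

A dihybrid F₂ with independent assortment and complete dominance at both loci gives a 9:3:3:1 phenotypic ratio.
Under the 9:3:3:1 hypothesis (Σ ratio = 16, N = 370):
  yellow round: 370 × 9/16 = 208.125
  yellow wrinkled: 370 × 3/16 = 69.375
  green round: 370 × 3/16 = 69.375
  green wrinkled: 370 × 1/16 = 23.125
χ² = Σ (O − E)² / E
  yellow round: (212 − 208.125)² / 208.125 = 0.0721
  yellow wrinkled: (65 − 69.375)² / 69.375 = 0.2759
  green round: (70 − 69.375)² / 69.375 = 0.0056
  green wrinkled: (23 − 23.125)² / 23.125 = 0.0007
χ² = 0.0721 + 0.2759 + 0.0056 + 0.0007 = 0.3543 ≈ 0.354

0.354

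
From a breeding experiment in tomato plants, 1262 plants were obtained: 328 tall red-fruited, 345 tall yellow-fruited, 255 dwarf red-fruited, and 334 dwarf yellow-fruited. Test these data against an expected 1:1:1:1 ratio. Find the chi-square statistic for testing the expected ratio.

Expected counts for N = 1262 under a 1:1:1:1 ratio (total parts = 4):
  tall red-fruited: 1262 × 1/4 = 315.5
  tall yellow-fruited: 1262 × 1/4 = 315.5
  dwarf red-fruited: 1262 × 1/4 = 315.5
  dwarf yellow-fruited: 1262 × 1/4 = 315.5
χ² = Σ (O − E)² / E
  tall red-fruited: (328 − 315.5)² / 315.5 = 0.4952
  tall yellow-fruited: (345 − 315.5)² / 315.5 = 2.7583
  dwarf red-fruited: (255 − 315.5)² / 315.5 = 11.6014
  dwarf yellow-fruited: (334 − 315.5)² / 315.5 = 1.0848
χ² = 0.4952 + 2.7583 + 11.6014 + 1.0848 = 15.9397 ≈ 15.940

15.940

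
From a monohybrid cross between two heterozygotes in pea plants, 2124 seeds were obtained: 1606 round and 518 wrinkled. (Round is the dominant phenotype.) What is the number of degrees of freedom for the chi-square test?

For a monohybrid cross between heterozygotes with complete dominance, the expected phenotypic ratio is 3:1.
A goodness-of-fit test with 2 phenotype classes has df = 2 − 1 = 1.

1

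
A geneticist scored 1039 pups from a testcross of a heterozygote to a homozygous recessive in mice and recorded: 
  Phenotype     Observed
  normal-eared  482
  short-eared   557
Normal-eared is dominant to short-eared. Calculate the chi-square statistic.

A testcross of a heterozygote (Aa × aa) gives a 1:1 phenotypic ratio.
The 1:1 ratio has 2 parts, so with N = 1039 the expected counts are:
  normal-eared: 1039 × 1/2 = 519.5
  short-eared: 1039 × 1/2 = 519.5
χ² = Σ (O − E)² / E
  normal-eared: (482 − 519.5)² / 519.5 = 2.7069
  short-eared: (557 − 519.5)² / 519.5 = 2.7069
χ² = 2.7069 + 2.7069 = 5.4138 ≈ 5.414

5.414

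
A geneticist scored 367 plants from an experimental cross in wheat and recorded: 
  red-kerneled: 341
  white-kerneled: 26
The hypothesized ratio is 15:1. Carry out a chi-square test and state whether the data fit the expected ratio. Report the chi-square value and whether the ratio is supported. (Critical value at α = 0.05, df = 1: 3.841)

0.436; consistent

Total ratio parts = 16. Expected numbers out of 367:
  red-kerneled: 367 × 15/16 = 344.0625
  white-kerneled: 367 × 1/16 = 22.9375
χ² = Σ (O − E)² / E
  red-kerneled: (341 − 344.0625)² / 344.0625 = 0.0273
  white-kerneled: (26 − 22.9375)² / 22.9375 = 0.4089
χ² = 0.0273 + 0.4089 = 0.4362 ≈ 0.436
Degrees of freedom = 2 − 1 = 1; critical value at α = 0.05 is 3.841.
Since 0.436 < 3.841, we fail to reject the null hypothesis — the data are consistent with the 15:1 ratio.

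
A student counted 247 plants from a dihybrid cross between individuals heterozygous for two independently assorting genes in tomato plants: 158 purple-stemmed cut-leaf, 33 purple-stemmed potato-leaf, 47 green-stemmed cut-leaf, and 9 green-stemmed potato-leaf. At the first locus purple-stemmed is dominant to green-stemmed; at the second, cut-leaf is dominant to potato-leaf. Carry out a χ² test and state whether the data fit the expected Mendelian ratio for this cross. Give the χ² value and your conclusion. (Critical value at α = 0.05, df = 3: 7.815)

9.137; not consistent

A dihybrid F₂ with independent assortment and complete dominance at both loci gives a 9:3:3:1 phenotypic ratio.
Expected counts for N = 247 under a 9:3:3:1 ratio (total parts = 16):
  purple-stemmed cut-leaf: 247 × 9/16 = 138.9375
  purple-stemmed potato-leaf: 247 × 3/16 = 46.3125
  green-stemmed cut-leaf: 247 × 3/16 = 46.3125
  green-stemmed potato-leaf: 247 × 1/16 = 15.4375
χ² = Σ (O − E)² / E
  purple-stemmed cut-leaf: (158 − 138.9375)² / 138.9375 = 2.6154
  purple-stemmed potato-leaf: (33 − 46.3125)² / 46.3125 = 3.8267
  green-stemmed cut-leaf: (47 − 46.3125)² / 46.3125 = 0.0102
  green-stemmed potato-leaf: (9 − 15.4375)² / 15.4375 = 2.6845
χ² = 2.6154 + 3.8267 + 0.0102 + 2.6845 = 9.1368 ≈ 9.137
Degrees of freedom = 4 − 1 = 3; critical value at α = 0.05 is 7.815.
Since 9.137 > 7.815, we reject the null hypothesis — the data do not fit the 9:3:3:1 ratio.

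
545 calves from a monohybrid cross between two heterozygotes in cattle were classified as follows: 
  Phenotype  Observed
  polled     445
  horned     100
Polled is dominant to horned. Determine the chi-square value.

12.859

For a monohybrid cross between heterozygotes with complete dominance, the expected phenotypic ratio is 3:1.
Under the 3:1 hypothesis (Σ ratio = 4, N = 545):
  polled: 545 × 3/4 = 408.75
  horned: 545 × 1/4 = 136.25
χ² = Σ (O − E)² / E
  polled: (445 − 408.75)² / 408.75 = 3.2148
  horned: (100 − 136.25)² / 136.25 = 9.6445
χ² = 3.2148 + 9.6445 = 12.8593 ≈ 12.859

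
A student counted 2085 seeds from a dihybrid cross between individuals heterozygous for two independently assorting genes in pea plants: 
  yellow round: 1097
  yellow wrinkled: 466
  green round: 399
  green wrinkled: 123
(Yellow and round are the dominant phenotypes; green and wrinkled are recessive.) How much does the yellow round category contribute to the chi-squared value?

A dihybrid F₂ with independent assortment and complete dominance at both loci gives a 9:3:3:1 phenotypic ratio.
Expected counts for N = 2085 under a 9:3:3:1 ratio (total parts = 16):
  yellow round: 2085 × 9/16 = 1172.8125
  yellow wrinkled: 2085 × 3/16 = 390.9375
  green round: 2085 × 3/16 = 390.9375
  green wrinkled: 2085 × 1/16 = 130.3125
Contribution of yellow round: (1097 − 1172.8125)² / 1172.8125 = 4.9006

4.901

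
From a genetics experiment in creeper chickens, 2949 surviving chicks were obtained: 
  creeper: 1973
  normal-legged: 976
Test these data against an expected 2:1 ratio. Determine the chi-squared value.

Expected counts for N = 2949 under a 2:1 ratio (total parts = 3):
  creeper: 2949 × 2/3 = 1966
  normal-legged: 2949 × 1/3 = 983
χ² = Σ (O − E)² / E
  creeper: (1973 − 1966)² / 1966 = 0.0249
  normal-legged: (976 − 983)² / 983 = 0.0498
χ² = 0.0249 + 0.0498 = 0.0747 ≈ 0.075

0.075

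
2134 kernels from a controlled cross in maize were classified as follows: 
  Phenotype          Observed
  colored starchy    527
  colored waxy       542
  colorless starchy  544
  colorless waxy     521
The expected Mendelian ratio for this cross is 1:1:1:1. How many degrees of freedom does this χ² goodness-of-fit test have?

A goodness-of-fit test with 4 phenotype classes has df = 4 − 1 = 3.

3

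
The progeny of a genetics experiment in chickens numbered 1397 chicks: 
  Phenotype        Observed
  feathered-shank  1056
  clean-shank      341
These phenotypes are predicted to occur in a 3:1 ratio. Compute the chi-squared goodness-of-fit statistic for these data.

0.260

The 3:1 ratio has 4 parts, so with N = 1397 the expected counts are:
  feathered-shank: 1397 × 3/4 = 1047.75
  clean-shank: 1397 × 1/4 = 349.25
χ² = Σ (O − E)² / E
  feathered-shank: (1056 − 1047.75)² / 1047.75 = 0.0650
  clean-shank: (341 − 349.25)² / 349.25 = 0.1949
χ² = 0.0650 + 0.1949 = 0.2599 ≈ 0.260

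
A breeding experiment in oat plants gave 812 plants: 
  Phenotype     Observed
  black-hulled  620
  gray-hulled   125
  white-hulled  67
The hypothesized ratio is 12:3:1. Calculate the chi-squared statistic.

10.279

Total ratio parts = 16. Expected numbers out of 812:
  black-hulled: 812 × 12/16 = 609
  gray-hulled: 812 × 3/16 = 152.25
  white-hulled: 812 × 1/16 = 50.75
χ² = Σ (O − E)² / E
  black-hulled: (620 − 609)² / 609 = 0.1987
  gray-hulled: (125 − 152.25)² / 152.25 = 4.8773
  white-hulled: (67 − 50.75)² / 50.75 = 5.2032
χ² = 0.1987 + 4.8773 + 5.2032 = 10.2792 ≈ 10.279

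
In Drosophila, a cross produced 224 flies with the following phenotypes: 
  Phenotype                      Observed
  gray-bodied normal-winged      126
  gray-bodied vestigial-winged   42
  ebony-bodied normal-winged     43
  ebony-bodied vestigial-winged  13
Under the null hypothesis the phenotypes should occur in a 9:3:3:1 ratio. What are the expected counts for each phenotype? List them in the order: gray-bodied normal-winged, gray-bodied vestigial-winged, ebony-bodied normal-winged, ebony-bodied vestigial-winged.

The 9:3:3:1 ratio has 16 parts, so with N = 224 the expected counts are:
  gray-bodied normal-winged: 224 × 9/16 = 126
  gray-bodied vestigial-winged: 224 × 3/16 = 42
  ebony-bodied normal-winged: 224 × 3/16 = 42
  ebony-bodied vestigial-winged: 224 × 1/16 = 14

126, 42, 42, 14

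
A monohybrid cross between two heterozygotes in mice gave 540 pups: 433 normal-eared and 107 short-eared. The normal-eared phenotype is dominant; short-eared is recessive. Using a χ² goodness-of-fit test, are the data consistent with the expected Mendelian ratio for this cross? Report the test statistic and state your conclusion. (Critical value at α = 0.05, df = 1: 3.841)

For a monohybrid cross between heterozygotes with complete dominance, the expected phenotypic ratio is 3:1.
Under the 3:1 hypothesis (Σ ratio = 4, N = 540):
  normal-eared: 540 × 3/4 = 405
  short-eared: 540 × 1/4 = 135
χ² = Σ (O − E)² / E
  normal-eared: (433 − 405)² / 405 = 1.9358
  short-eared: (107 − 135)² / 135 = 5.8074
χ² = 1.9358 + 5.8074 = 7.7432 ≈ 7.743
Degrees of freedom = 2 − 1 = 1; critical value at α = 0.05 is 3.841.
Since 7.743 > 3.841, we reject the null hypothesis — the data do not fit the 3:1 ratio.

7.743; not consistent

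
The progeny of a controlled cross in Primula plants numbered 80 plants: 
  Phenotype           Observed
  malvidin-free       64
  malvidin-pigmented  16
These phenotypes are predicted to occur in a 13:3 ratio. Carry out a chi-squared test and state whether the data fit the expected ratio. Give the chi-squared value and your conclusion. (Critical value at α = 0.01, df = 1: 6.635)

0.082; consistent

Under the 13:3 hypothesis (Σ ratio = 16, N = 80):
  malvidin-free: 80 × 13/16 = 65
  malvidin-pigmented: 80 × 3/16 = 15
χ² = Σ (O − E)² / E
  malvidin-free: (64 − 65)² / 65 = 0.0154
  malvidin-pigmented: (16 − 15)² / 15 = 0.0667
χ² = 0.0154 + 0.0667 = 0.0821 ≈ 0.082
Degrees of freedom = 2 − 1 = 1; critical value at α = 0.01 is 6.635.
Since 0.082 < 6.635, we fail to reject the null hypothesis — the data are consistent with the 13:3 ratio.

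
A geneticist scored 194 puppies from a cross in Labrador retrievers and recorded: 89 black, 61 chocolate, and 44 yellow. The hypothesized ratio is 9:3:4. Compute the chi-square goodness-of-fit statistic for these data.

Expected counts for N = 194 under a 9:3:4 ratio (total parts = 16):
  black: 194 × 9/16 = 109.125
  chocolate: 194 × 3/16 = 36.375
  yellow: 194 × 4/16 = 48.5
χ² = Σ (O − E)² / E
  black: (89 − 109.125)² / 109.125 = 3.7115
  chocolate: (61 − 36.375)² / 36.375 = 16.6705
  yellow: (44 − 48.5)² / 48.5 = 0.4175
χ² = 3.7115 + 16.6705 + 0.4175 = 20.7995 ≈ 20.800

20.800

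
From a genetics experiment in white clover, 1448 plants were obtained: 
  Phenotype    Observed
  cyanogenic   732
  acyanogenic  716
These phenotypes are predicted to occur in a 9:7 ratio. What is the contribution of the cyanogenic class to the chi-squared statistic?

8.356

Total ratio parts = 16. Expected numbers out of 1448:
  cyanogenic: 1448 × 9/16 = 814.5
  acyanogenic: 1448 × 7/16 = 633.5
Contribution of cyanogenic: (732 − 814.5)² / 814.5 = 8.3564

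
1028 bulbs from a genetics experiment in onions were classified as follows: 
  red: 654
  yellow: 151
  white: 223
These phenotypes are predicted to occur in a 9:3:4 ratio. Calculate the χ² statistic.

23.464

Under the 9:3:4 hypothesis (Σ ratio = 16, N = 1028):
  red: 1028 × 9/16 = 578.25
  yellow: 1028 × 3/16 = 192.75
  white: 1028 × 4/16 = 257
χ² = Σ (O − E)² / E
  red: (654 − 578.25)² / 578.25 = 9.9232
  yellow: (151 − 192.75)² / 192.75 = 9.0431
  white: (223 − 257)² / 257 = 4.4981
χ² = 9.9232 + 9.0431 + 4.4981 = 23.4644 ≈ 23.464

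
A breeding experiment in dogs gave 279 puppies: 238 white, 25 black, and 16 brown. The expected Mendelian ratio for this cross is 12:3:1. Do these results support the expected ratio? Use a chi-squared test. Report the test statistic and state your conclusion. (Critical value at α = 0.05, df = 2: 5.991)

Expected counts for N = 279 under a 12:3:1 ratio (total parts = 16):
  white: 279 × 12/16 = 209.25
  black: 279 × 3/16 = 52.3125
  brown: 279 × 1/16 = 17.4375
χ² = Σ (O − E)² / E
  white: (238 − 209.25)² / 209.25 = 3.9501
  black: (25 − 52.3125)² / 52.3125 = 14.2599
  brown: (16 − 17.4375)² / 17.4375 = 0.1185
χ² = 3.9501 + 14.2599 + 0.1185 = 18.3285 ≈ 18.329
Degrees of freedom = 3 − 1 = 2; critical value at α = 0.05 is 5.991.
Since 18.329 > 5.991, we reject the null hypothesis — the data do not fit the 12:3:1 ratio.

18.329; not consistent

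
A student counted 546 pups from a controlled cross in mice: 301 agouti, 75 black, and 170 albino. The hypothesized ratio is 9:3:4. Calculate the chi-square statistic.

15.664

Total ratio parts = 16. Expected numbers out of 546:
  agouti: 546 × 9/16 = 307.125
  black: 546 × 3/16 = 102.375
  albino: 546 × 4/16 = 136.5
χ² = Σ (O − E)² / E
  agouti: (301 − 307.125)² / 307.125 = 0.1222
  black: (75 − 102.375)² / 102.375 = 7.3201
  albino: (170 − 136.5)² / 136.5 = 8.2216
χ² = 0.1222 + 7.3201 + 8.2216 = 15.6639 ≈ 15.664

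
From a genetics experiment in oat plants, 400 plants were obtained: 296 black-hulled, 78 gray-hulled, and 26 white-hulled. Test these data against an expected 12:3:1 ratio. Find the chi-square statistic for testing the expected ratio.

0.213

Expected counts for N = 400 under a 12:3:1 ratio (total parts = 16):
  black-hulled: 400 × 12/16 = 300
  gray-hulled: 400 × 3/16 = 75
  white-hulled: 400 × 1/16 = 25
χ² = Σ (O − E)² / E
  black-hulled: (296 − 300)² / 300 = 0.0533
  gray-hulled: (78 − 75)² / 75 = 0.1200
  white-hulled: (26 − 25)² / 25 = 0.0400
χ² = 0.0533 + 0.1200 + 0.0400 = 0.2133 ≈ 0.213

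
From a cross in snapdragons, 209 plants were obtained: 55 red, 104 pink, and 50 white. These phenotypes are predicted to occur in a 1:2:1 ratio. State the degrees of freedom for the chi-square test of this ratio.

A goodness-of-fit test with 3 phenotype classes has df = 3 − 1 = 2.

2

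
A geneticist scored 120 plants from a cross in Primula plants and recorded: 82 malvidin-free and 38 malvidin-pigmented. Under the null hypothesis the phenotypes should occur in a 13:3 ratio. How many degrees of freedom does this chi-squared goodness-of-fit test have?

A goodness-of-fit test with 2 phenotype classes has df = 2 − 1 = 1.

1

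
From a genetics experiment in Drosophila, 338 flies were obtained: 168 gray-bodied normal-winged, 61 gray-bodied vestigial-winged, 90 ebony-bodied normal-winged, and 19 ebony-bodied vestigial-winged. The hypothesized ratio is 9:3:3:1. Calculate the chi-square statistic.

Expected counts for N = 338 under a 9:3:3:1 ratio (total parts = 16):
  gray-bodied normal-winged: 338 × 9/16 = 190.125
  gray-bodied vestigial-winged: 338 × 3/16 = 63.375
  ebony-bodied normal-winged: 338 × 3/16 = 63.375
  ebony-bodied vestigial-winged: 338 × 1/16 = 21.125
χ² = Σ (O − E)² / E
  gray-bodied normal-winged: (168 − 190.125)² / 190.125 = 2.5747
  gray-bodied vestigial-winged: (61 − 63.375)² / 63.375 = 0.0890
  ebony-bodied normal-winged: (90 − 63.375)² / 63.375 = 11.1857
  ebony-bodied vestigial-winged: (19 − 21.125)² / 21.125 = 0.2138
χ² = 2.5747 + 0.0890 + 11.1857 + 0.2138 = 14.0632 ≈ 14.063

14.063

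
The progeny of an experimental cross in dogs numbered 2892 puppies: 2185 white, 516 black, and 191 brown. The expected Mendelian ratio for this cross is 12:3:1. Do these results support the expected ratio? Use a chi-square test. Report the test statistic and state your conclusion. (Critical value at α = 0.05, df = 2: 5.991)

Under the 12:3:1 hypothesis (Σ ratio = 16, N = 2892):
  white: 2892 × 12/16 = 2169
  black: 2892 × 3/16 = 542.25
  brown: 2892 × 1/16 = 180.75
χ² = Σ (O − E)² / E
  white: (2185 − 2169)² / 2169 = 0.1180
  black: (516 − 542.25)² / 542.25 = 1.2707
  brown: (191 − 180.75)² / 180.75 = 0.5813
χ² = 0.1180 + 1.2707 + 0.5813 = 1.970
Degrees of freedom = 3 − 1 = 2; critical value at α = 0.05 is 5.991.
Since 1.970 < 5.991, we fail to reject the null hypothesis — the data are consistent with the 12:3:1 ratio.

1.970; consistent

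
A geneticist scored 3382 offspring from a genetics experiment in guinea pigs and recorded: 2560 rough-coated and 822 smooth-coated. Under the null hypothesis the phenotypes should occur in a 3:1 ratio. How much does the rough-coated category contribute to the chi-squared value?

Under the 3:1 hypothesis (Σ ratio = 4, N = 3382):
  rough-coated: 3382 × 3/4 = 2536.5
  smooth-coated: 3382 × 1/4 = 845.5
Contribution of rough-coated: (2560 − 2536.5)² / 2536.5 = 0.2177

0.218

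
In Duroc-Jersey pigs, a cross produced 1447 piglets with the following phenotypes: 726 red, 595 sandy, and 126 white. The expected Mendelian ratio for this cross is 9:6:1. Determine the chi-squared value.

Expected counts for N = 1447 under a 9:6:1 ratio (total parts = 16):
  red: 1447 × 9/16 = 813.9375
  sandy: 1447 × 6/16 = 542.625
  white: 1447 × 1/16 = 90.4375
χ² = Σ (O − E)² / E
  red: (726 − 813.9375)² / 813.9375 = 9.5007
  sandy: (595 − 542.625)² / 542.625 = 5.0553
  white: (126 − 90.4375)² / 90.4375 = 13.9841
χ² = 9.5007 + 5.0553 + 13.9841 = 28.5401 ≈ 28.540

28.540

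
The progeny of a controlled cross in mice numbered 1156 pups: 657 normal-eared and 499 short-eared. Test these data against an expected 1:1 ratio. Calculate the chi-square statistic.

21.595

Expected counts for N = 1156 under a 1:1 ratio (total parts = 2):
  normal-eared: 1156 × 1/2 = 578
  short-eared: 1156 × 1/2 = 578
χ² = Σ (O − E)² / E
  normal-eared: (657 − 578)² / 578 = 10.7976
  short-eared: (499 − 578)² / 578 = 10.7976
χ² = 10.7976 + 10.7976 = 21.5952 ≈ 21.595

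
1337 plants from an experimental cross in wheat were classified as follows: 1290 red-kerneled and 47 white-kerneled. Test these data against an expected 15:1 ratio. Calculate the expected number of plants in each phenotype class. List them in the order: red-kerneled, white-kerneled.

1253.4375, 83.5625

Total ratio parts = 16. Expected numbers out of 1337:
  red-kerneled: 1337 × 15/16 = 1253.4375
  white-kerneled: 1337 × 1/16 = 83.5625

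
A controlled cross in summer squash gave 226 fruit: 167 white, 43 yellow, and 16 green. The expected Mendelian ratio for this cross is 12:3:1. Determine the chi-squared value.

The 12:3:1 ratio has 16 parts, so with N = 226 the expected counts are:
  white: 226 × 12/16 = 169.5
  yellow: 226 × 3/16 = 42.375
  green: 226 × 1/16 = 14.125
χ² = Σ (O − E)² / E
  white: (167 − 169.5)² / 169.5 = 0.0369
  yellow: (43 − 42.375)² / 42.375 = 0.0092
  green: (16 − 14.125)² / 14.125 = 0.2489
χ² = 0.0369 + 0.0092 + 0.2489 = 0.295

0.295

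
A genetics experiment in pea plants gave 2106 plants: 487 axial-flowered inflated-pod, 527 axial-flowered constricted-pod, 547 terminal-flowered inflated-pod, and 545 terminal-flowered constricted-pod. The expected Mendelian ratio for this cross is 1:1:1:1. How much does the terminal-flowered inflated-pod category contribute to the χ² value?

The 1:1:1:1 ratio has 4 parts, so with N = 2106 the expected counts are:
  axial-flowered inflated-pod: 2106 × 1/4 = 526.5
  axial-flowered constricted-pod: 2106 × 1/4 = 526.5
  terminal-flowered inflated-pod: 2106 × 1/4 = 526.5
  terminal-flowered constricted-pod: 2106 × 1/4 = 526.5
Contribution of terminal-flowered inflated-pod: (547 − 526.5)² / 526.5 = 0.7982

0.798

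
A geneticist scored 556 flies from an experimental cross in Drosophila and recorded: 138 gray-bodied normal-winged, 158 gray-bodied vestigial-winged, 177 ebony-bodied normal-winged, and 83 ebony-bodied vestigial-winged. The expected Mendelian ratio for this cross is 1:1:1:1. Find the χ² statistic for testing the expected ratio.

The 1:1:1:1 ratio has 4 parts, so with N = 556 the expected counts are:
  gray-bodied normal-winged: 556 × 1/4 = 139
  gray-bodied vestigial-winged: 556 × 1/4 = 139
  ebony-bodied normal-winged: 556 × 1/4 = 139
  ebony-bodied vestigial-winged: 556 × 1/4 = 139
χ² = Σ (O − E)² / E
  gray-bodied normal-winged: (138 − 139)² / 139 = 0.0072
  gray-bodied vestigial-winged: (158 − 139)² / 139 = 2.5971
  ebony-bodied normal-winged: (177 − 139)² / 139 = 10.3885
  ebony-bodied vestigial-winged: (83 − 139)² / 139 = 22.5612
χ² = 0.0072 + 2.5971 + 10.3885 + 22.5612 = 35.554

35.554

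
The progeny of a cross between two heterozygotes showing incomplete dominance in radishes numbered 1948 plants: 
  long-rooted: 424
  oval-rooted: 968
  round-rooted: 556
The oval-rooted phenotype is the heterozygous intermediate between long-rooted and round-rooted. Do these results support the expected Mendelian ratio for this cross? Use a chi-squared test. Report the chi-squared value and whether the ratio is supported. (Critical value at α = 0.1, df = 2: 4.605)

17.963; not consistent

With incomplete dominance, a heterozygote × heterozygote cross gives a 1:2:1 phenotypic ratio.
The 1:2:1 ratio has 4 parts, so with N = 1948 the expected counts are:
  long-rooted: 1948 × 1/4 = 487
  oval-rooted: 1948 × 2/4 = 974
  round-rooted: 1948 × 1/4 = 487
χ² = Σ (O − E)² / E
  long-rooted: (424 − 487)² / 487 = 8.1499
  oval-rooted: (968 − 974)² / 974 = 0.0370
  round-rooted: (556 − 487)² / 487 = 9.7762
χ² = 8.1499 + 0.0370 + 9.7762 = 17.9631 ≈ 17.963
Degrees of freedom = 3 − 1 = 2; critical value at α = 0.1 is 4.605.
Since 17.963 > 4.605, we reject the null hypothesis — the data do not fit the 1:2:1 ratio.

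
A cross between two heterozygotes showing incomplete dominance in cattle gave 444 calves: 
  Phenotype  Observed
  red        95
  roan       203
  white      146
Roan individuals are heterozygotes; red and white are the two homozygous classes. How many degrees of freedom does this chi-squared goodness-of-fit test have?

2

With incomplete dominance, a heterozygote × heterozygote cross gives a 1:2:1 phenotypic ratio.
A goodness-of-fit test with 3 phenotype classes has df = 3 − 1 = 2.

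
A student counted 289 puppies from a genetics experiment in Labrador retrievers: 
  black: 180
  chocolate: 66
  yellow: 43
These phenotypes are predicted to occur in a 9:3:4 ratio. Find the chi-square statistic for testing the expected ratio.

16.287

The 9:3:4 ratio has 16 parts, so with N = 289 the expected counts are:
  black: 289 × 9/16 = 162.5625
  chocolate: 289 × 3/16 = 54.1875
  yellow: 289 × 4/16 = 72.25
χ² = Σ (O − E)² / E
  black: (180 − 162.5625)² / 162.5625 = 1.8705
  chocolate: (66 − 54.1875)² / 54.1875 = 2.5750
  yellow: (43 − 72.25)² / 72.25 = 11.8417
χ² = 1.8705 + 2.5750 + 11.8417 = 16.2872 ≈ 16.287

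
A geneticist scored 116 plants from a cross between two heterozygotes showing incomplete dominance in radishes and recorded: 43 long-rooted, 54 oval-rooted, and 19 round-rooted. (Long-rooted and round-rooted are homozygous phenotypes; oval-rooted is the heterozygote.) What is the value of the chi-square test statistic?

10.483

With incomplete dominance, a heterozygote × heterozygote cross gives a 1:2:1 phenotypic ratio.
Expected counts for N = 116 under a 1:2:1 ratio (total parts = 4):
  long-rooted: 116 × 1/4 = 29
  oval-rooted: 116 × 2/4 = 58
  round-rooted: 116 × 1/4 = 29
χ² = Σ (O − E)² / E
  long-rooted: (43 − 29)² / 29 = 6.7586
  oval-rooted: (54 − 58)² / 58 = 0.2759
  round-rooted: (19 − 29)² / 29 = 3.4483
χ² = 6.7586 + 0.2759 + 3.4483 = 10.4828 ≈ 10.483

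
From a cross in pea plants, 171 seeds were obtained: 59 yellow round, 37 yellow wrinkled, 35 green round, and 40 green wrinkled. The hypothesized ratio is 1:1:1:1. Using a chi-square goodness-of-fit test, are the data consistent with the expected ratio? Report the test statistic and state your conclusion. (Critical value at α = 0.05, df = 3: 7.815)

8.532; not consistent

Expected counts for N = 171 under a 1:1:1:1 ratio (total parts = 4):
  yellow round: 171 × 1/4 = 42.75
  yellow wrinkled: 171 × 1/4 = 42.75
  green round: 171 × 1/4 = 42.75
  green wrinkled: 171 × 1/4 = 42.75
χ² = Σ (O − E)² / E
  yellow round: (59 − 42.75)² / 42.75 = 6.1769
  yellow wrinkled: (37 − 42.75)² / 42.75 = 0.7734
  green round: (35 − 42.75)² / 42.75 = 1.4050
  green wrinkled: (40 − 42.75)² / 42.75 = 0.1769
χ² = 6.1769 + 0.7734 + 1.4050 + 0.1769 = 8.5322 ≈ 8.532
Degrees of freedom = 4 − 1 = 3; critical value at α = 0.05 is 7.815.
Since 8.532 > 7.815, we reject the null hypothesis — the data do not fit the 1:1:1:1 ratio.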